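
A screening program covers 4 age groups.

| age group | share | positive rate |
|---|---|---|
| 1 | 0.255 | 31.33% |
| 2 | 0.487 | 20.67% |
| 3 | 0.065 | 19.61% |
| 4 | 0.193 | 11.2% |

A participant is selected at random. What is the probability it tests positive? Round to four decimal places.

Using total probability over the partition,
P(T) = P(T|1)·P(1) + P(T|2)·P(2) + P(T|3)·P(3) + P(T|4)·P(4)
      = 0.3133·0.255 + 0.2067·0.487 + 0.1961·0.065 + 0.112·0.193
      = 0.0798915 + 0.1006629 + 0.0127465 + 0.021616 = 0.2149169

P(T) ≈ 0.2149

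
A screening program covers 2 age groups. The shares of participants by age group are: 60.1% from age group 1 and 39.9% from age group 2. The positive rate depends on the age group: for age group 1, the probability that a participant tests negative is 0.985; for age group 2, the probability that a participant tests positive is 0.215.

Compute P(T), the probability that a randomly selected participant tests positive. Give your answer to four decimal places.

P(T) ≈ 0.0948

P(T|1) = 1 − 0.985 = 0.015.
P(T) = P(T|1)·P(1) + P(T|2)·P(2)
      = 0.015·0.601 + 0.215·0.399
      = 0.009015 + 0.085785 = 0.0948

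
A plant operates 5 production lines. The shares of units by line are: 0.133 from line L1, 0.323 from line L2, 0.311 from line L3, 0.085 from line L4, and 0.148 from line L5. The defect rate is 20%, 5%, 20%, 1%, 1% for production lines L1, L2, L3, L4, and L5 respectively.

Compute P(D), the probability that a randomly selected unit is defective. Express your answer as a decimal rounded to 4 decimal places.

0.1073

Using total probability over the partition,
P(D) = P(D|L1)·P(L1) + P(D|L2)·P(L2) + P(D|L3)·P(L3) + P(D|L4)·P(L4) + P(D|L5)·P(L5)
      = 0.2·0.133 + 0.05·0.323 + 0.2·0.311 + 0.01·0.085 + 0.01·0.148
      = 0.0266 + 0.01615 + 0.0622 + 0.00085 + 0.00148 = 0.10728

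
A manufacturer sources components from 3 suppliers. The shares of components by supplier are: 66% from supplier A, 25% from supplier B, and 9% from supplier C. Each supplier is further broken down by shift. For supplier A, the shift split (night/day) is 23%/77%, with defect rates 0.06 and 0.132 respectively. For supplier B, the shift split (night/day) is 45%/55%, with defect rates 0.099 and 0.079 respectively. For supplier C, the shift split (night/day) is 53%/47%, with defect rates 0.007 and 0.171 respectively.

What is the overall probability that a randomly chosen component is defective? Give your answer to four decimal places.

P(D|A) = 0.23·0.06 + 0.77·0.132 = 0.0138 + 0.10164 = 0.11544
P(D|B) = 0.45·0.099 + 0.55·0.079 = 0.04455 + 0.04345 = 0.088
P(D|C) = 0.53·0.007 + 0.47·0.171 = 0.00371 + 0.08037 = 0.08408
By total probability over the outer partition,
P(D) = 0.66·0.11544 + 0.25·0.088 + 0.09·0.08408
      = 0.0761904 + 0.022 + 0.0075672 = 0.1057576

0.1058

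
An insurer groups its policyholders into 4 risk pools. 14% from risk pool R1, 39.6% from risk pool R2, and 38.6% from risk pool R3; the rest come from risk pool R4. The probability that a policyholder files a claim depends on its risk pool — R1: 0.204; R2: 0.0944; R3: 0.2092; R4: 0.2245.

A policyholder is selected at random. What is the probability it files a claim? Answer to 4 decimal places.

0.1642

P(R4) = 1 − (0.14 + 0.396 + 0.386) = 0.078.
Using total probability over the partition,
P(C) = P(C|R1)·P(R1) + P(C|R2)·P(R2) + P(C|R3)·P(R3) + P(C|R4)·P(R4)
      = 0.204·0.14 + 0.0944·0.396 + 0.2092·0.386 + 0.2245·0.078
      = 0.02856 + 0.0373824 + 0.0807512 + 0.017511 = 0.1642046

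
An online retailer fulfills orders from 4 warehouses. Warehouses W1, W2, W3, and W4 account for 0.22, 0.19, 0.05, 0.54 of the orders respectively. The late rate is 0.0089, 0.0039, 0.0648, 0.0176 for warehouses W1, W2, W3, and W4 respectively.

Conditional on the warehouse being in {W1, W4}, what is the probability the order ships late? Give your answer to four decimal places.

0.0151

Let S = {W1, W4}.
P(S) = 0.22 + 0.54 = 0.76.
P(L ∩ S) = 0.0089·0.22 + 0.0176·0.54 = 0.001958 + 0.009504 = 0.011462.
P(L | S) = 0.011462 / 0.76 = 0.015082…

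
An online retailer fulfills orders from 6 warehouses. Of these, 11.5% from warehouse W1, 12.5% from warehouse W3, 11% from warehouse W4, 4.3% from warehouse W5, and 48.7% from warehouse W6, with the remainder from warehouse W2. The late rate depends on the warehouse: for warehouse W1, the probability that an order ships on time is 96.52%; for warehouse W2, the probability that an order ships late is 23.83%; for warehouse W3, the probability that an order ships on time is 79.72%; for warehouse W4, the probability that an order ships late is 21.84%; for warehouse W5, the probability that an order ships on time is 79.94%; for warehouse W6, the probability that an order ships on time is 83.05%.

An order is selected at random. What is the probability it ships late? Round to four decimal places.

P(W2) = 1 − (0.115 + 0.125 + 0.11 + 0.043 + 0.487) = 0.12.
P(L|W1) = 1 − 0.9652 = 0.0348.
P(L|W3) = 1 − 0.7972 = 0.2028.
P(L|W5) = 1 − 0.7994 = 0.2006.
P(L|W6) = 1 − 0.8305 = 0.1695.
P(L) = P(L|W1)·P(W1) + P(L|W2)·P(W2) + P(L|W3)·P(W3) + P(L|W4)·P(W4) + P(L|W5)·P(W5) + P(L|W6)·P(W6)
      = 0.0348·0.115 + 0.2383·0.12 + 0.2028·0.125 + 0.2184·0.11 + 0.2006·0.043 + 0.1695·0.487
      = 0.004002 + 0.028596 + 0.02535 + 0.024024 + 0.0086258 + 0.0825465 = 0.1731443

0.1731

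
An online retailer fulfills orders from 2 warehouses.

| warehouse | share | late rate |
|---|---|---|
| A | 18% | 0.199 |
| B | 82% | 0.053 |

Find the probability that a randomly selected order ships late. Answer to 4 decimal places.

Summing over the partition,
P(L) = P(L|A)·P(A) + P(L|B)·P(B)
      = 0.199·0.18 + 0.053·0.82
      = 0.03582 + 0.04346 = 0.07928

0.0793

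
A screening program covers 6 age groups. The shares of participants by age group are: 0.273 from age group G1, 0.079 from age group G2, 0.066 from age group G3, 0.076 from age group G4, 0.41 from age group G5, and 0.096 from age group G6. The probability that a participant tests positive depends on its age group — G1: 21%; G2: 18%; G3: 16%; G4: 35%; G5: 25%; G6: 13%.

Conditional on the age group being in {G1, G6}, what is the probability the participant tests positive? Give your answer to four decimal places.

0.1892

Let S = {G1, G6}.
P(S) = 0.273 + 0.096 = 0.369.
P(T ∩ S) = 0.21·0.273 + 0.13·0.096 = 0.05733 + 0.01248 = 0.06981.
P(T | S) = 0.06981 / 0.369 = 0.189187…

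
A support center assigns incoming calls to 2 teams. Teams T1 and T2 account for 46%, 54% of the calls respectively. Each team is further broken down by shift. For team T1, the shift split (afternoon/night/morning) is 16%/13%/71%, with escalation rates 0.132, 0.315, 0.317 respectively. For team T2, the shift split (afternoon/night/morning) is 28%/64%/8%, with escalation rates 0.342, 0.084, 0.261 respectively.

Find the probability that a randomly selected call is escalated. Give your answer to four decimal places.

P(E|T1) = 0.16·0.132 + 0.13·0.315 + 0.71·0.317 = 0.02112 + 0.04095 + 0.22507 = 0.28714
P(E|T2) = 0.28·0.342 + 0.64·0.084 + 0.08·0.261 = 0.09576 + 0.05376 + 0.02088 = 0.1704
By total probability over the outer partition,
P(E) = 0.46·0.28714 + 0.54·0.1704
      = 0.1320844 + 0.092016 = 0.2241004

0.2241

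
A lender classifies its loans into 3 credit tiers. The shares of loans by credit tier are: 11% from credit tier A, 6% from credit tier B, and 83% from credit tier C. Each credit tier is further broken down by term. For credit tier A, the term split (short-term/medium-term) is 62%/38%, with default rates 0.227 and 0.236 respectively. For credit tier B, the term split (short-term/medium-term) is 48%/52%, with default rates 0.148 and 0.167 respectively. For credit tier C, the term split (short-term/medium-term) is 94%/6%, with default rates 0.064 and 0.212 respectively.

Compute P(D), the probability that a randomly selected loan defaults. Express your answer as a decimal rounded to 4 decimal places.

0.0953

P(D|A) = 0.62·0.227 + 0.38·0.236 = 0.14074 + 0.08968 = 0.23042
P(D|B) = 0.48·0.148 + 0.52·0.167 = 0.07104 + 0.08684 = 0.15788
P(D|C) = 0.94·0.064 + 0.06·0.212 = 0.06016 + 0.01272 = 0.07288
By total probability over the outer partition,
P(D) = 0.11·0.23042 + 0.06·0.15788 + 0.83·0.07288
      = 0.0253462 + 0.0094728 + 0.0604904 = 0.0953094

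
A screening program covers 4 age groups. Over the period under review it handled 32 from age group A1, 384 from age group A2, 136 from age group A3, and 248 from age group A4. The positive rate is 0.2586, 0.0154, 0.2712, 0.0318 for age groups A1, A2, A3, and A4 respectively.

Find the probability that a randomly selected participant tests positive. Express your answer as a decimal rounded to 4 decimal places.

0.0737

Total: 32 + 384 + 136 + 248 = 800.
P(A1) = 32/800 = 0.04. P(A2) = 384/800 = 0.48. P(A3) = 136/800 = 0.17. P(A4) = 248/800 = 0.31.
P(T) = P(T|A1)·P(A1) + P(T|A2)·P(A2) + P(T|A3)·P(A3) + P(T|A4)·P(A4)
      = 0.2586·0.04 + 0.0154·0.48 + 0.2712·0.17 + 0.0318·0.31
      = 0.010344 + 0.007392 + 0.046104 + 0.009858 = 0.073698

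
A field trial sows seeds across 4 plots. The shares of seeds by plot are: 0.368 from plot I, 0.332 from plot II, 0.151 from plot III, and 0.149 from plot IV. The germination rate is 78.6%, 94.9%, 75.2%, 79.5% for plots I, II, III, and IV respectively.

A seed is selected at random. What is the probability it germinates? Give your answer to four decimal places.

P(G) ≈ 0.8363

P(G) = P(G|I)·P(I) + P(G|II)·P(II) + P(G|III)·P(III) + P(G|IV)·P(IV)
      = 0.786·0.368 + 0.949·0.332 + 0.752·0.151 + 0.795·0.149
      = 0.289248 + 0.315068 + 0.113552 + 0.118455 = 0.836323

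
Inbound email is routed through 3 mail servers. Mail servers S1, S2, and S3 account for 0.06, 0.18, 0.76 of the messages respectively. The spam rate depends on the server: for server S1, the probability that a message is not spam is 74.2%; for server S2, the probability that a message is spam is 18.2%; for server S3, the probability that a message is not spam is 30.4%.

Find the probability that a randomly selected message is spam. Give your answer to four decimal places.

P(S|S1) = 1 − 0.742 = 0.258.
P(S|S3) = 1 − 0.304 = 0.696.
P(S) = P(S|S1)·P(S1) + P(S|S2)·P(S2) + P(S|S3)·P(S3)
      = 0.258·0.06 + 0.182·0.18 + 0.696·0.76
      = 0.01548 + 0.03276 + 0.52896 = 0.5772

P(S) ≈ 0.5772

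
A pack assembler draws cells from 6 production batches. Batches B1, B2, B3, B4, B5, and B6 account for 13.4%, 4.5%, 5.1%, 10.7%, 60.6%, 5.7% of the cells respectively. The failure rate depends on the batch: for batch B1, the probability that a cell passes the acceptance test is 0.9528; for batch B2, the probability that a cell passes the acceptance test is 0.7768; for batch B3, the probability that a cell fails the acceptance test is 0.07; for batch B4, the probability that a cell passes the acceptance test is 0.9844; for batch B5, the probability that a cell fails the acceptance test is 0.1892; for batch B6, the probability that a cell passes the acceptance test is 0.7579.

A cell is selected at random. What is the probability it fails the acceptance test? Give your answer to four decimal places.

0.1501

P(F|B1) = 1 − 0.9528 = 0.0472.
P(F|B2) = 1 − 0.7768 = 0.2232.
P(F|B4) = 1 − 0.9844 = 0.0156.
P(F|B6) = 1 − 0.7579 = 0.2421.
P(F) = P(F|B1)·P(B1) + P(F|B2)·P(B2) + P(F|B3)·P(B3) + P(F|B4)·P(B4) + P(F|B5)·P(B5) + P(F|B6)·P(B6)
      = 0.0472·0.134 + 0.2232·0.045 + 0.07·0.051 + 0.0156·0.107 + 0.1892·0.606 + 0.2421·0.057
      = 0.0063248 + 0.010044 + 0.00357 + 0.0016692 + 0.1146552 + 0.0137997 = 0.1500629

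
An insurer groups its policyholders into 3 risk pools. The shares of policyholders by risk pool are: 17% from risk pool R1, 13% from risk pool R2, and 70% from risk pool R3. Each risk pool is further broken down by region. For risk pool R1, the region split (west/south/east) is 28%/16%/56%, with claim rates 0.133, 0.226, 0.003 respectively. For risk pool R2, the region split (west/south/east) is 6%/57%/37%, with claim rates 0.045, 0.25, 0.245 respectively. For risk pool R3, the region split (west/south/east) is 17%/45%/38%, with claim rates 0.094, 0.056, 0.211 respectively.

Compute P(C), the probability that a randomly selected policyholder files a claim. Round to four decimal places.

P(C) ≈ 0.1284

P(C|R1) = 0.28·0.133 + 0.16·0.226 + 0.56·0.003 = 0.03724 + 0.03616 + 0.00168 = 0.07508
P(C|R2) = 0.06·0.045 + 0.57·0.25 + 0.37·0.245 = 0.0027 + 0.1425 + 0.09065 = 0.23585
P(C|R3) = 0.17·0.094 + 0.45·0.056 + 0.38·0.211 = 0.01598 + 0.0252 + 0.08018 = 0.12136
By total probability over the outer partition,
P(C) = 0.17·0.07508 + 0.13·0.23585 + 0.7·0.12136
      = 0.0127636 + 0.0306605 + 0.084952 = 0.1283761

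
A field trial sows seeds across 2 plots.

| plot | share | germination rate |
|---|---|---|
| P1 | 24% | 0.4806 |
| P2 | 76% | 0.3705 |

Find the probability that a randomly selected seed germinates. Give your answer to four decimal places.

0.3969

Summing over the partition,
P(G) = P(G|P1)·P(P1) + P(G|P2)·P(P2)
      = 0.4806·0.24 + 0.3705·0.76
      = 0.115344 + 0.28158 = 0.396924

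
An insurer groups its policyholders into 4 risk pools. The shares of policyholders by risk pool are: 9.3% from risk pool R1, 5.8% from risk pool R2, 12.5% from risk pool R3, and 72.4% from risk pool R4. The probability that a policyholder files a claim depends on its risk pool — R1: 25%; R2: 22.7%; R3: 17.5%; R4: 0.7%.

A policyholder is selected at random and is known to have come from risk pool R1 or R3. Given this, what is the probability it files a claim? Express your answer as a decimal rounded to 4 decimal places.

0.2070

Let S = {R1, R3}.
P(S) = 0.093 + 0.125 = 0.218.
P(C ∩ S) = 0.25·0.093 + 0.175·0.125 = 0.02325 + 0.021875 = 0.045125.
P(C | S) = 0.045125 / 0.218 = 0.206995…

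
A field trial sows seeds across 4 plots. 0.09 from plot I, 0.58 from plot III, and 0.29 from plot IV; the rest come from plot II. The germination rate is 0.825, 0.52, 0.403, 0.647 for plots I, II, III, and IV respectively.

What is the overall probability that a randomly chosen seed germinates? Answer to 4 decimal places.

P(II) = 1 − (0.09 + 0.58 + 0.29) = 0.04.
P(G) = P(G|I)·P(I) + P(G|II)·P(II) + P(G|III)·P(III) + P(G|IV)·P(IV)
      = 0.825·0.09 + 0.52·0.04 + 0.403·0.58 + 0.647·0.29
      = 0.07425 + 0.0208 + 0.23374 + 0.18763 = 0.51642

P(G) ≈ 0.5164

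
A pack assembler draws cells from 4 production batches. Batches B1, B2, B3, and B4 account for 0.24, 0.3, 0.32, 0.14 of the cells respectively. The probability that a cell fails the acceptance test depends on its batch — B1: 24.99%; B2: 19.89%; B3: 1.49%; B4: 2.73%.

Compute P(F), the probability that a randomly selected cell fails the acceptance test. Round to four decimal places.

By the law of total probability,
P(F) = P(F|B1)·P(B1) + P(F|B2)·P(B2) + P(F|B3)·P(B3) + P(F|B4)·P(B4)
      = 0.2499·0.24 + 0.1989·0.3 + 0.0149·0.32 + 0.0273·0.14
      = 0.059976 + 0.05967 + 0.004768 + 0.003822 = 0.128236

0.1282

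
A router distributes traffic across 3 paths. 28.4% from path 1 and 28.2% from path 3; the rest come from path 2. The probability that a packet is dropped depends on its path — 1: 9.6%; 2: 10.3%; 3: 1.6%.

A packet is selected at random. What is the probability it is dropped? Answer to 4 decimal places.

P(2) = 1 − (0.284 + 0.282) = 0.434.
Using total probability over the partition,
P(L) = P(L|1)·P(1) + P(L|2)·P(2) + P(L|3)·P(3)
      = 0.096·0.284 + 0.103·0.434 + 0.016·0.282
      = 0.027264 + 0.044702 + 0.004512 = 0.076478

0.0765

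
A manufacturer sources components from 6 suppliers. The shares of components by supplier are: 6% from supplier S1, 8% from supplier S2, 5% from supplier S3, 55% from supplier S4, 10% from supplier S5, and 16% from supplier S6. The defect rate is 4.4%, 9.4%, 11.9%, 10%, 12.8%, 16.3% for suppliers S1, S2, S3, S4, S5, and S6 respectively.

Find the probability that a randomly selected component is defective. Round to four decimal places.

0.1100

P(D) = P(D|S1)·P(S1) + P(D|S2)·P(S2) + P(D|S3)·P(S3) + P(D|S4)·P(S4) + P(D|S5)·P(S5) + P(D|S6)·P(S6)
      = 0.044·0.06 + 0.094·0.08 + 0.119·0.05 + 0.1·0.55 + 0.128·0.1 + 0.163·0.16
      = 0.00264 + 0.00752 + 0.00595 + 0.055 + 0.0128 + 0.02608 = 0.10999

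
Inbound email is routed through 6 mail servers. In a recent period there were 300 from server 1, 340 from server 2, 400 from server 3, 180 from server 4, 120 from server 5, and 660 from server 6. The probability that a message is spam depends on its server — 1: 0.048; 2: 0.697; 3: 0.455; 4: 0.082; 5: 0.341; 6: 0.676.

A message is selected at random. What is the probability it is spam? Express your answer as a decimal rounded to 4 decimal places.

P(S) ≈ 0.4676

Total: 300 + 340 + 400 + 180 + 120 + 660 = 2000.
P(1) = 300/2000 = 0.15. P(2) = 340/2000 = 0.17. P(3) = 400/2000 = 0.2. P(4) = 180/2000 = 0.09. P(5) = 120/2000 = 0.06. P(6) = 660/2000 = 0.33.
P(S) = P(S|1)·P(1) + P(S|2)·P(2) + P(S|3)·P(3) + P(S|4)·P(4) + P(S|5)·P(5) + P(S|6)·P(6)
      = 0.048·0.15 + 0.697·0.17 + 0.455·0.2 + 0.082·0.09 + 0.341·0.06 + 0.676·0.33
      = 0.0072 + 0.11849 + 0.091 + 0.00738 + 0.02046 + 0.22308 = 0.46761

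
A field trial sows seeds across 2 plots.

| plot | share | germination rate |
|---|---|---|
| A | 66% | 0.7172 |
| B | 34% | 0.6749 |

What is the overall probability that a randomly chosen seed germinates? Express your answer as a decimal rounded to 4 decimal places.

P(G) ≈ 0.7028

Summing over the partition,
P(G) = P(G|A)·P(A) + P(G|B)·P(B)
      = 0.7172·0.66 + 0.6749·0.34
      = 0.473352 + 0.229466 = 0.702818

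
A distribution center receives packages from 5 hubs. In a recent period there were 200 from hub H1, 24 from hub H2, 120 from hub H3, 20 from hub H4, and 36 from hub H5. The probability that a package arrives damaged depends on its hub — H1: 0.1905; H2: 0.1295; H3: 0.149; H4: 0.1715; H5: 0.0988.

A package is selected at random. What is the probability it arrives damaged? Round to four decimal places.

Total: 200 + 24 + 120 + 20 + 36 = 400.
P(H1) = 200/400 = 0.5. P(H2) = 24/400 = 0.06. P(H3) = 120/400 = 0.3. P(H4) = 20/400 = 0.05. P(H5) = 36/400 = 0.09.
Summing over the partition,
P(D) = P(D|H1)·P(H1) + P(D|H2)·P(H2) + P(D|H3)·P(H3) + P(D|H4)·P(H4) + P(D|H5)·P(H5)
      = 0.1905·0.5 + 0.1295·0.06 + 0.149·0.3 + 0.1715·0.05 + 0.0988·0.09
      = 0.09525 + 0.00777 + 0.0447 + 0.008575 + 0.008892 = 0.165187

0.1652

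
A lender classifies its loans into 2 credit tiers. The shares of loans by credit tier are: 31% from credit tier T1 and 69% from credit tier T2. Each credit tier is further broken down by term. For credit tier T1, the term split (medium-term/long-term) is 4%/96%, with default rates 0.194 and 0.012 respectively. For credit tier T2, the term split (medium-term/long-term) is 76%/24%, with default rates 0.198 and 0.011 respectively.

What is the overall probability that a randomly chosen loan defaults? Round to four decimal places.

P(D) ≈ 0.1116

P(D|T1) = 0.04·0.194 + 0.96·0.012 = 0.00776 + 0.01152 = 0.01928
P(D|T2) = 0.76·0.198 + 0.24·0.011 = 0.15048 + 0.00264 = 0.15312
By total probability over the outer partition,
P(D) = 0.31·0.01928 + 0.69·0.15312
      = 0.0059768 + 0.1056528 = 0.1116296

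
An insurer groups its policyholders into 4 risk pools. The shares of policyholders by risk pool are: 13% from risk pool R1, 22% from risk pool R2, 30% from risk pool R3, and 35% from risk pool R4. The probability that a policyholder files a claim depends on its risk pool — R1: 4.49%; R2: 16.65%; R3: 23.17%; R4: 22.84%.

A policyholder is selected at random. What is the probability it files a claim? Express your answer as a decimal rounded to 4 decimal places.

P(C) ≈ 0.1919

P(C) = P(C|R1)·P(R1) + P(C|R2)·P(R2) + P(C|R3)·P(R3) + P(C|R4)·P(R4)
      = 0.0449·0.13 + 0.1665·0.22 + 0.2317·0.3 + 0.2284·0.35
      = 0.005837 + 0.03663 + 0.06951 + 0.07994 = 0.191917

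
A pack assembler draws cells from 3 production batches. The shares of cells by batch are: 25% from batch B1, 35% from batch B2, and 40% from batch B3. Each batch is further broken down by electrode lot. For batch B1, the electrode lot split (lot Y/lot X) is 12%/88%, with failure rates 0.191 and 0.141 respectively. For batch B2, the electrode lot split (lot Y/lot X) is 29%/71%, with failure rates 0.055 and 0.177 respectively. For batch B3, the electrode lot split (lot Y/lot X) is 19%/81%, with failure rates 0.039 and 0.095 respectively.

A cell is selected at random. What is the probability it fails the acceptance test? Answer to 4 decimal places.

P(F|B1) = 0.12·0.191 + 0.88·0.141 = 0.02292 + 0.12408 = 0.147
P(F|B2) = 0.29·0.055 + 0.71·0.177 = 0.01595 + 0.12567 = 0.14162
P(F|B3) = 0.19·0.039 + 0.81·0.095 = 0.00741 + 0.07695 = 0.08436
By total probability over the outer partition,
P(F) = 0.25·0.147 + 0.35·0.14162 + 0.4·0.08436
      = 0.03675 + 0.049567 + 0.033744 = 0.120061

0.1201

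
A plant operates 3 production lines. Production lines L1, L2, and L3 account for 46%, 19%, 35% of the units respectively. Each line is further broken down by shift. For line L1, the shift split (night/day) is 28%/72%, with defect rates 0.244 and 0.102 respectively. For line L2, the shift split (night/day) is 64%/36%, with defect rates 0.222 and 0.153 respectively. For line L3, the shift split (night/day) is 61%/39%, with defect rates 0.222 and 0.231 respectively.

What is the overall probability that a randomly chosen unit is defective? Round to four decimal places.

P(D) ≈ 0.1816

P(D|L1) = 0.28·0.244 + 0.72·0.102 = 0.06832 + 0.07344 = 0.14176
P(D|L2) = 0.64·0.222 + 0.36·0.153 = 0.14208 + 0.05508 = 0.19716
P(D|L3) = 0.61·0.222 + 0.39·0.231 = 0.13542 + 0.09009 = 0.22551
Then overall,
P(D) = 0.46·0.14176 + 0.19·0.19716 + 0.35·0.22551
      = 0.0652096 + 0.0374604 + 0.0789285 = 0.1815985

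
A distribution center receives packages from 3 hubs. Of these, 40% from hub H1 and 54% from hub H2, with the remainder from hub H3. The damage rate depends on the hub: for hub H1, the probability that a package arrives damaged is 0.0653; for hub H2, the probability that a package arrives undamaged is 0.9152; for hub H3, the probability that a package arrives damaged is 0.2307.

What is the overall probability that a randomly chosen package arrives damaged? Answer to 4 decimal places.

P(H3) = 1 − (0.4 + 0.54) = 0.06.
P(D|H2) = 1 − 0.9152 = 0.0848.
Using total probability over the partition,
P(D) = P(D|H1)·P(H1) + P(D|H2)·P(H2) + P(D|H3)·P(H3)
      = 0.0653·0.4 + 0.0848·0.54 + 0.2307·0.06
      = 0.02612 + 0.045792 + 0.013842 = 0.085754

P(D) ≈ 0.0858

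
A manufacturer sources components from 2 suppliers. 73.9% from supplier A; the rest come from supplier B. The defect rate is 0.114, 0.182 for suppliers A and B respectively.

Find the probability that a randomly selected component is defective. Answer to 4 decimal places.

P(B) = 1 − (0.739) = 0.261.
By the law of total probability,
P(D) = P(D|A)·P(A) + P(D|B)·P(B)
      = 0.114·0.739 + 0.182·0.261
      = 0.084246 + 0.047502 = 0.131748

P(D) ≈ 0.1317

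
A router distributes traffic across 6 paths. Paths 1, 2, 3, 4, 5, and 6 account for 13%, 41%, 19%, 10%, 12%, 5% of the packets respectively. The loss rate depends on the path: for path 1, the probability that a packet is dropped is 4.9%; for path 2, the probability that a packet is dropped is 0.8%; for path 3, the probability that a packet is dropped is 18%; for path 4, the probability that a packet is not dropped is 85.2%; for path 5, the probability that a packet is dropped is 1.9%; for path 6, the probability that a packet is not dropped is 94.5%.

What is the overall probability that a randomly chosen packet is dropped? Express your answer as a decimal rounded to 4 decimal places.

P(L) ≈ 0.0637

P(L|4) = 1 − 0.852 = 0.148.
P(L|6) = 1 − 0.945 = 0.055.
By the law of total probability,
P(L) = P(L|1)·P(1) + P(L|2)·P(2) + P(L|3)·P(3) + P(L|4)·P(4) + P(L|5)·P(5) + P(L|6)·P(6)
      = 0.049·0.13 + 0.008·0.41 + 0.18·0.19 + 0.148·0.1 + 0.019·0.12 + 0.055·0.05
      = 0.00637 + 0.00328 + 0.0342 + 0.0148 + 0.00228 + 0.00275 = 0.06368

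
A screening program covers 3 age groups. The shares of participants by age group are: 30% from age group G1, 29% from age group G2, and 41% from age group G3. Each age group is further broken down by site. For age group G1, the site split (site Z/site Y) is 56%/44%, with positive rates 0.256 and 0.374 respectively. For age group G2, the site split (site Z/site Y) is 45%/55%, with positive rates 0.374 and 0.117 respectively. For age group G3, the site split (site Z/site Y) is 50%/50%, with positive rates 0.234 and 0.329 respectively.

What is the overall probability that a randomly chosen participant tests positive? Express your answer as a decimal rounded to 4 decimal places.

P(T) ≈ 0.2753

P(T|G1) = 0.56·0.256 + 0.44·0.374 = 0.14336 + 0.16456 = 0.30792
P(T|G2) = 0.45·0.374 + 0.55·0.117 = 0.1683 + 0.06435 = 0.23265
P(T|G3) = 0.5·0.234 + 0.5·0.329 = 0.117 + 0.1645 = 0.2815
By total probability over the outer partition,
P(T) = 0.3·0.30792 + 0.29·0.23265 + 0.41·0.2815
      = 0.092376 + 0.0674685 + 0.115415 = 0.2752595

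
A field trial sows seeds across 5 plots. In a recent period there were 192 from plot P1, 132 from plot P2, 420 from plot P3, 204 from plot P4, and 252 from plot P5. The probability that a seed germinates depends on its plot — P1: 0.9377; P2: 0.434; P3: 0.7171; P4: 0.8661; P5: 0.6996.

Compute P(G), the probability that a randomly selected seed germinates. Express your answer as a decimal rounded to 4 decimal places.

P(G) ≈ 0.7429

Total: 192 + 132 + 420 + 204 + 252 = 1200.
P(P1) = 192/1200 = 0.16. P(P2) = 132/1200 = 0.11. P(P3) = 420/1200 = 0.35. P(P4) = 204/1200 = 0.17. P(P5) = 252/1200 = 0.21.
P(G) = P(G|P1)·P(P1) + P(G|P2)·P(P2) + P(G|P3)·P(P3) + P(G|P4)·P(P4) + P(G|P5)·P(P5)
      = 0.9377·0.16 + 0.434·0.11 + 0.7171·0.35 + 0.8661·0.17 + 0.6996·0.21
      = 0.150032 + 0.04774 + 0.250985 + 0.147237 + 0.146916 = 0.74291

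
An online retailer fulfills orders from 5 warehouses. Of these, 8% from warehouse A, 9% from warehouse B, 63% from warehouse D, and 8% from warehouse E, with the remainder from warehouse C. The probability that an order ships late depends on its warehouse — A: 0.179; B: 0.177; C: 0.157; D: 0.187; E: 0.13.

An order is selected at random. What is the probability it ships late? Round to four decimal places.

0.1773

P(C) = 1 − (0.08 + 0.09 + 0.63 + 0.08) = 0.12.
P(L) = P(L|A)·P(A) + P(L|B)·P(B) + P(L|C)·P(C) + P(L|D)·P(D) + P(L|E)·P(E)
      = 0.179·0.08 + 0.177·0.09 + 0.157·0.12 + 0.187·0.63 + 0.13·0.08
      = 0.01432 + 0.01593 + 0.01884 + 0.11781 + 0.0104 = 0.1773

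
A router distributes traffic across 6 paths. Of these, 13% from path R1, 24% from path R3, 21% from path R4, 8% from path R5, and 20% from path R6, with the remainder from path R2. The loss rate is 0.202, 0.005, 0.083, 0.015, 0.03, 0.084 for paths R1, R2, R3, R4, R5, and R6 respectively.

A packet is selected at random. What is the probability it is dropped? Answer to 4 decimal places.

0.0692

P(R2) = 1 − (0.13 + 0.24 + 0.21 + 0.08 + 0.2) = 0.14.
Summing over the partition,
P(L) = P(L|R1)·P(R1) + P(L|R2)·P(R2) + P(L|R3)·P(R3) + P(L|R4)·P(R4) + P(L|R5)·P(R5) + P(L|R6)·P(R6)
      = 0.202·0.13 + 0.005·0.14 + 0.083·0.24 + 0.015·0.21 + 0.03·0.08 + 0.084·0.2
      = 0.02626 + 0.0007 + 0.01992 + 0.00315 + 0.0024 + 0.0168 = 0.06923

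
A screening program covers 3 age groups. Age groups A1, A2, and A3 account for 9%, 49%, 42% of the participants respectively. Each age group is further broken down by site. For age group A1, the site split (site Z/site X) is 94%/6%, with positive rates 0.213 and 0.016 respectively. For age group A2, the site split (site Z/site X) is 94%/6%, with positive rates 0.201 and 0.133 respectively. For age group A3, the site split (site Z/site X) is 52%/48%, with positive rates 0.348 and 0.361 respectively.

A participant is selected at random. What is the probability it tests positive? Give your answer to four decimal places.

0.2634

P(T|A1) = 0.94·0.213 + 0.06·0.016 = 0.20022 + 0.00096 = 0.20118
P(T|A2) = 0.94·0.201 + 0.06·0.133 = 0.18894 + 0.00798 = 0.19692
P(T|A3) = 0.52·0.348 + 0.48·0.361 = 0.18096 + 0.17328 = 0.35424
By total probability over the outer partition,
P(T) = 0.09·0.20118 + 0.49·0.19692 + 0.42·0.35424
      = 0.0181062 + 0.0964908 + 0.1487808 = 0.2633778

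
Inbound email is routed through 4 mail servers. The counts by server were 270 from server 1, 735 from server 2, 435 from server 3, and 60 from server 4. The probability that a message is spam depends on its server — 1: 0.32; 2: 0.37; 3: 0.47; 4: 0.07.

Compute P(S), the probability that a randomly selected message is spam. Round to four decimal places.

Total: 270 + 735 + 435 + 60 = 1500.
P(1) = 270/1500 = 0.18. P(2) = 735/1500 = 0.49. P(3) = 435/1500 = 0.29. P(4) = 60/1500 = 0.04.
P(S) = P(S|1)·P(1) + P(S|2)·P(2) + P(S|3)·P(3) + P(S|4)·P(4)
      = 0.32·0.18 + 0.37·0.49 + 0.47·0.29 + 0.07·0.04
      = 0.0576 + 0.1813 + 0.1363 + 0.0028 = 0.378

0.3780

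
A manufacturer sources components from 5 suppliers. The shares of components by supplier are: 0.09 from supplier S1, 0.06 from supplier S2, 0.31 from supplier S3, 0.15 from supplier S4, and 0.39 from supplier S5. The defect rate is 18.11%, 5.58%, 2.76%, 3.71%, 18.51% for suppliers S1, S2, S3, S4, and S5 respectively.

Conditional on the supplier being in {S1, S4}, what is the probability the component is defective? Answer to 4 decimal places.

0.0911

Let S = {S1, S4}.
P(S) = 0.09 + 0.15 = 0.24.
P(D ∩ S) = 0.1811·0.09 + 0.0371·0.15 = 0.016299 + 0.005565 = 0.021864.
P(D | S) = 0.021864 / 0.24 = 0.091100…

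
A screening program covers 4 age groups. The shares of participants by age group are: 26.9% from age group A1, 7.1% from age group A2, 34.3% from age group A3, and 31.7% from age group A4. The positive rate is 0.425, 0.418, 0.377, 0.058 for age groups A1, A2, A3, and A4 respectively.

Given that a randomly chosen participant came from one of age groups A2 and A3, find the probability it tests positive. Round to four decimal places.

Let S = {A2, A3}.
P(S) = 0.071 + 0.343 = 0.414.
P(T ∩ S) = 0.418·0.071 + 0.377·0.343 = 0.029678 + 0.129311 = 0.158989.
P(T | S) = 0.158989 / 0.414 = 0.384031…

P(T|S) ≈ 0.3840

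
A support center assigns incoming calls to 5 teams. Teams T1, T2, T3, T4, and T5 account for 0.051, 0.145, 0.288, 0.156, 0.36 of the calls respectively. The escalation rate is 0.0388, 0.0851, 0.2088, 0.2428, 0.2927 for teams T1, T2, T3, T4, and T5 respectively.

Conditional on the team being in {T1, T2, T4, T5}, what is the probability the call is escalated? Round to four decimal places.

P(E|S) ≈ 0.2213

Let S = {T1, T2, T4, T5}.
P(S) = 0.051 + 0.145 + 0.156 + 0.36 = 0.712.
P(E ∩ S) = 0.0388·0.051 + 0.0851·0.145 + 0.2428·0.156 + 0.2927·0.36 = 0.0019788 + 0.0123395 + 0.0378768 + 0.105372 = 0.1575671.
P(E | S) = 0.1575671 / 0.712 = 0.221302…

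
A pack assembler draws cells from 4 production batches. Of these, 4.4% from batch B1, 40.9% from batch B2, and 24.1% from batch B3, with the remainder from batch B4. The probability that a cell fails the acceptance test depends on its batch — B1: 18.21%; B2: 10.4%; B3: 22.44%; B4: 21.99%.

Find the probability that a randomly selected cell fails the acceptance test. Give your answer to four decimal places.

P(F) ≈ 0.1719

P(B4) = 1 − (0.044 + 0.409 + 0.241) = 0.306.
By the law of total probability,
P(F) = P(F|B1)·P(B1) + P(F|B2)·P(B2) + P(F|B3)·P(B3) + P(F|B4)·P(B4)
      = 0.1821·0.044 + 0.104·0.409 + 0.2244·0.241 + 0.2199·0.306
      = 0.0080124 + 0.042536 + 0.0540804 + 0.0672894 = 0.1719182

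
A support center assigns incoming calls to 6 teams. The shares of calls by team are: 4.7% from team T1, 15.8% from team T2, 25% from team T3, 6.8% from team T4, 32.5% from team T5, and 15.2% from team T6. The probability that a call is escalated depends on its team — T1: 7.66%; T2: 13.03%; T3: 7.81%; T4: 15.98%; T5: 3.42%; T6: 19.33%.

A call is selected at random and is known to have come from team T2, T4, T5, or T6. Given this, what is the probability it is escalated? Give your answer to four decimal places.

Let S = {T2, T4, T5, T6}.
P(S) = 0.158 + 0.068 + 0.325 + 0.152 = 0.703.
P(E ∩ S) = 0.1303·0.158 + 0.1598·0.068 + 0.0342·0.325 + 0.1933·0.152 = 0.0205874 + 0.0108664 + 0.011115 + 0.0293816 = 0.0719504.
P(E | S) = 0.0719504 / 0.703 = 0.102348…

0.1023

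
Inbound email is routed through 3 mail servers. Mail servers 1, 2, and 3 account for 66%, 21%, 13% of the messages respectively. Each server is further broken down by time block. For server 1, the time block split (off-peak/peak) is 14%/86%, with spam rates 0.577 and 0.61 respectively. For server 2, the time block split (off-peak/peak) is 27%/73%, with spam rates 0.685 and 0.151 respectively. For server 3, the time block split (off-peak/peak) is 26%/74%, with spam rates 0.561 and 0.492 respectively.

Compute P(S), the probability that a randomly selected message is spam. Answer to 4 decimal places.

P(S|1) = 0.14·0.577 + 0.86·0.61 = 0.08078 + 0.5246 = 0.60538
P(S|2) = 0.27·0.685 + 0.73·0.151 = 0.18495 + 0.11023 = 0.29518
P(S|3) = 0.26·0.561 + 0.74·0.492 = 0.14586 + 0.36408 = 0.50994
By total probability over the outer partition,
P(S) = 0.66·0.60538 + 0.21·0.29518 + 0.13·0.50994
      = 0.3995508 + 0.0619878 + 0.0662922 = 0.5278308

0.5278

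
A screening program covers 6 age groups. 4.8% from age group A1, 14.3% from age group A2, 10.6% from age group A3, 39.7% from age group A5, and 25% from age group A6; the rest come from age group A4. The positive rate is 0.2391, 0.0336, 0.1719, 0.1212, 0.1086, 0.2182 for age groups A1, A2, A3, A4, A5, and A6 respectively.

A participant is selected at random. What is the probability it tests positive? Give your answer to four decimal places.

P(A4) = 1 − (0.048 + 0.143 + 0.106 + 0.397 + 0.25) = 0.056.
P(T) = P(T|A1)·P(A1) + P(T|A2)·P(A2) + P(T|A3)·P(A3) + P(T|A4)·P(A4) + P(T|A5)·P(A5) + P(T|A6)·P(A6)
      = 0.2391·0.048 + 0.0336·0.143 + 0.1719·0.106 + 0.1212·0.056 + 0.1086·0.397 + 0.2182·0.25
      = 0.0114768 + 0.0048048 + 0.0182214 + 0.0067872 + 0.0431142 + 0.05455 = 0.1389544

0.1390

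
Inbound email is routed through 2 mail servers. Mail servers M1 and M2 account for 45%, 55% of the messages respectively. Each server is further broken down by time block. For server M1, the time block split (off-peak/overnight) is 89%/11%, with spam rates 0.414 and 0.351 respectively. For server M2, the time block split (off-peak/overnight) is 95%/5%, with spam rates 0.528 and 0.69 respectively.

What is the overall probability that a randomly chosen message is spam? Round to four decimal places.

P(S|M1) = 0.89·0.414 + 0.11·0.351 = 0.36846 + 0.03861 = 0.40707
P(S|M2) = 0.95·0.528 + 0.05·0.69 = 0.5016 + 0.0345 = 0.5361
By total probability over the outer partition,
P(S) = 0.45·0.40707 + 0.55·0.5361
      = 0.1831815 + 0.294855 = 0.4780365

P(S) ≈ 0.4780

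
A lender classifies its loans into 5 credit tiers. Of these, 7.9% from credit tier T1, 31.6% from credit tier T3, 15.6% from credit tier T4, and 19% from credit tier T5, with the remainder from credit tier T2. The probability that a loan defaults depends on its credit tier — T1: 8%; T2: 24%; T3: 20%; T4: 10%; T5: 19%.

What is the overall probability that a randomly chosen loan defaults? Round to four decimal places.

P(D) ≈ 0.1834

P(T2) = 1 − (0.079 + 0.316 + 0.156 + 0.19) = 0.259.
By the law of total probability,
P(D) = P(D|T1)·P(T1) + P(D|T2)·P(T2) + P(D|T3)·P(T3) + P(D|T4)·P(T4) + P(D|T5)·P(T5)
      = 0.08·0.079 + 0.24·0.259 + 0.2·0.316 + 0.1·0.156 + 0.19·0.19
      = 0.00632 + 0.06216 + 0.0632 + 0.0156 + 0.0361 = 0.18338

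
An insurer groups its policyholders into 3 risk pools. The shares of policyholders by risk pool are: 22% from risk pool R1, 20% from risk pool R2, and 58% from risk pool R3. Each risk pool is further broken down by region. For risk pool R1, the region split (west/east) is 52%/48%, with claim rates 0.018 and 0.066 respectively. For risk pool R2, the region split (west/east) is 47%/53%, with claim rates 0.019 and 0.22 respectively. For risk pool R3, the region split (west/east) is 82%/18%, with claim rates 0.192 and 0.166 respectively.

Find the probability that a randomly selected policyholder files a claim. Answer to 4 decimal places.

P(C|R1) = 0.52·0.018 + 0.48·0.066 = 0.00936 + 0.03168 = 0.04104
P(C|R2) = 0.47·0.019 + 0.53·0.22 = 0.00893 + 0.1166 = 0.12553
P(C|R3) = 0.82·0.192 + 0.18·0.166 = 0.15744 + 0.02988 = 0.18732
By total probability over the outer partition,
P(C) = 0.22·0.04104 + 0.2·0.12553 + 0.58·0.18732
      = 0.0090288 + 0.025106 + 0.1086456 = 0.1427804

0.1428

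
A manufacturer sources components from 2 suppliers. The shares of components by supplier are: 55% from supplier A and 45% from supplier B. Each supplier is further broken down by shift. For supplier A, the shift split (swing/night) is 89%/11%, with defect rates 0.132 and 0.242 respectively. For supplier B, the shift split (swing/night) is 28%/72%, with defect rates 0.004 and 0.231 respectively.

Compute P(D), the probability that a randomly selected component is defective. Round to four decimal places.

P(D|A) = 0.89·0.132 + 0.11·0.242 = 0.11748 + 0.02662 = 0.1441
P(D|B) = 0.28·0.004 + 0.72·0.231 = 0.00112 + 0.16632 = 0.16744
Then overall,
P(D) = 0.55·0.1441 + 0.45·0.16744
      = 0.079255 + 0.075348 = 0.154603

P(D) ≈ 0.1546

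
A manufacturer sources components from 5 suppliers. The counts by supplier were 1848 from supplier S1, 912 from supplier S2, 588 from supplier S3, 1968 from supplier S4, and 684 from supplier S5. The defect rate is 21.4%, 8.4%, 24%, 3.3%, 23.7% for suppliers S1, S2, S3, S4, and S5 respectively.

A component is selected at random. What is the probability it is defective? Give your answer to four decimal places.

Total: 1848 + 912 + 588 + 1968 + 684 = 6000.
P(S1) = 1848/6000 = 0.308. P(S2) = 912/6000 = 0.152. P(S3) = 588/6000 = 0.098. P(S4) = 1968/6000 = 0.328. P(S5) = 684/6000 = 0.114.
By the law of total probability,
P(D) = P(D|S1)·P(S1) + P(D|S2)·P(S2) + P(D|S3)·P(S3) + P(D|S4)·P(S4) + P(D|S5)·P(S5)
      = 0.214·0.308 + 0.084·0.152 + 0.24·0.098 + 0.033·0.328 + 0.237·0.114
      = 0.065912 + 0.012768 + 0.02352 + 0.010824 + 0.027018 = 0.140042

P(D) ≈ 0.1400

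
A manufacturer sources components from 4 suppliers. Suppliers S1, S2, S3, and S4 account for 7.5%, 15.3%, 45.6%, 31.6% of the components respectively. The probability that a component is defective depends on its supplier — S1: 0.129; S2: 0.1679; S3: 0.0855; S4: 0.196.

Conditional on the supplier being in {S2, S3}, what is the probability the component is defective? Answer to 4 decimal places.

0.1062

Let S = {S2, S3}.
P(S) = 0.153 + 0.456 = 0.609.
P(D ∩ S) = 0.1679·0.153 + 0.0855·0.456 = 0.0256887 + 0.038988 = 0.0646767.
P(D | S) = 0.0646767 / 0.609 = 0.106201…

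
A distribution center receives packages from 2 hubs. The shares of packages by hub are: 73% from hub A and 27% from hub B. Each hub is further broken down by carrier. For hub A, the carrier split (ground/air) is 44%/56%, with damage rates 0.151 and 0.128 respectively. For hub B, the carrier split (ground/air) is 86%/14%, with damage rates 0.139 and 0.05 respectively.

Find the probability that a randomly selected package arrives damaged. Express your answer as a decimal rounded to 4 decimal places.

P(D|A) = 0.44·0.151 + 0.56·0.128 = 0.06644 + 0.07168 = 0.13812
P(D|B) = 0.86·0.139 + 0.14·0.05 = 0.11954 + 0.007 = 0.12654
By total probability over the outer partition,
P(D) = 0.73·0.13812 + 0.27·0.12654
      = 0.1008276 + 0.0341658 = 0.1349934

0.1350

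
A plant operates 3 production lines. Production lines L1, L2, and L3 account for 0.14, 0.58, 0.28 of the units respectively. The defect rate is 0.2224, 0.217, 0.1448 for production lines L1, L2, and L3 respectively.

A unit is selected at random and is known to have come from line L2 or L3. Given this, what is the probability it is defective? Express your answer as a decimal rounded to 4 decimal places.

Let S = {L2, L3}.
P(S) = 0.58 + 0.28 = 0.86.
P(D ∩ S) = 0.217·0.58 + 0.1448·0.28 = 0.12586 + 0.040544 = 0.166404.
P(D | S) = 0.166404 / 0.86 = 0.193493…

P(D|S) ≈ 0.1935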